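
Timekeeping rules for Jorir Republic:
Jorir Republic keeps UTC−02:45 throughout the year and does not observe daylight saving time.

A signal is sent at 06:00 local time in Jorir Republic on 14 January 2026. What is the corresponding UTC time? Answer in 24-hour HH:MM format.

Jorir Republic stays on UTC−02:45 all year.
06:00 local + 2h45m = 08:45 UTC.

08:45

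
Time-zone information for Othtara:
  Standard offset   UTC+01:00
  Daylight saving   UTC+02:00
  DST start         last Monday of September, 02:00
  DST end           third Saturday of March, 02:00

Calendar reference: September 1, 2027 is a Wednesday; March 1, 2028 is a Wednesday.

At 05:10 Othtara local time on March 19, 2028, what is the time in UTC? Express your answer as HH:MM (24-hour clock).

04:10

1 September 2027 is a Wednesday, so Mondays fall on 6, 13, 20, 27; the last is September 27.
1 March 2028 is a Wednesday, so the first Saturday is March 4 and the third is March 18.
Daylight saving runs 27 September 2027 – 18 March 2028; March 19, 2028 is outside that window, so Othtara is on standard time at UTC+01:00.
05:10 local − 1h = 04:10 UTC.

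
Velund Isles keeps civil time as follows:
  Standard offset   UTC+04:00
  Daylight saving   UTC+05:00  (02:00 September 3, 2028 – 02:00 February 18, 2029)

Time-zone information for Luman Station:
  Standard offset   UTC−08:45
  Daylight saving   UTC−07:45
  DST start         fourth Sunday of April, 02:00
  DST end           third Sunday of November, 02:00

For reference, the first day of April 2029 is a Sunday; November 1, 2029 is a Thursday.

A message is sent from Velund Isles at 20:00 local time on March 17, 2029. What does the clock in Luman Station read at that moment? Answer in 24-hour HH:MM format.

07:15

March 17, 2029 is outside the daylight-saving period (3 September 2028 – 18 February 2029), so Velund Isles is on standard time, UTC+04:00.
20:00 Velund Isles − 4h = 16:00 UTC.
1 April 2029 is a Sunday, so the first Sunday is April 1 and the fourth is April 22.
1 November 2029 is a Thursday, so the first Sunday is November 4 and the third is November 18.
At the standard offset (UTC−08:45), 16:00 UTC − 8h45m = 07:15 Luman Station standard time.
The standard-time date in Luman Station, March 17, 2029, is outside the daylight-saving period (22 April – 18 November), so Luman Station is on standard time, UTC−08:45.
16:00 UTC − 8h45m = 07:15 Luman Station.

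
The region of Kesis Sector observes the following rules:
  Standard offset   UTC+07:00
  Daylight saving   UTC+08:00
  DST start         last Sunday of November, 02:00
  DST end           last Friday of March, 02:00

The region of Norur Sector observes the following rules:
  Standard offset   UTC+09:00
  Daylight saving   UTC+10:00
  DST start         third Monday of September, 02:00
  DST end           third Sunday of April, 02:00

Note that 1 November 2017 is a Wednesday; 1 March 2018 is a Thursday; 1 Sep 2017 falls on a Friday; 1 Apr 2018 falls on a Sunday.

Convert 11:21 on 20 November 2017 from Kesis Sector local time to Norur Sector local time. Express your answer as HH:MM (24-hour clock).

14:21

1 November 2017 is a Wednesday, so Sundays fall on 5, 12, 19, 26; the last is November 26.
1 March 2018 is a Thursday, so Fridays fall on 2, 9, 16, 23, 30; the last is March 30.
20 November 2017 does not fall between 26 November 2017 and 30 March 2018, so daylight saving is not in effect and Kesis Sector is at UTC+07:00.
11:21 Kesis Sector − 7h = 04:21 UTC.
1 September 2017 is a Friday, so the first Monday is September 4 and the third is September 18.
1 April 2018 is a Sunday, so the first Sunday is April 1 and the third is April 15.
At the standard offset (UTC+09:00), 04:21 UTC + 9h = 13:21 Norur Sector standard time.
Daylight saving runs 18 September 2017 – 15 April 2018; the standard-time date in Norur Sector, 20 November 2017, is inside that window, so Norur Sector is at UTC+10:00.
04:21 UTC + 10h = 14:21 Norur Sector.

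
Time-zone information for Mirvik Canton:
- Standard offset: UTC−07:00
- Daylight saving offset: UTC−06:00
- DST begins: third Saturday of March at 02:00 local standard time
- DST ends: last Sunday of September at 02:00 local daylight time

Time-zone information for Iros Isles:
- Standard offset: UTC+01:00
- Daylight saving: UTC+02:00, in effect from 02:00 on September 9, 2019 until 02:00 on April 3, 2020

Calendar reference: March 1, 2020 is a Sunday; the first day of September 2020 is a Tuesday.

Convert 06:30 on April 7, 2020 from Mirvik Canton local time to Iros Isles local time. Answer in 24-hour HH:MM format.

13:30

1 March 2020 is a Sunday, so the first Saturday is March 7 and the third is March 21.
1 September 2020 is a Tuesday, so Sundays fall on 6, 13, 20, 27; the last is September 27.
April 7, 2020 lies within the daylight-saving period (21 March – 27 September), so Mirvik Canton is on daylight time, UTC−06:00.
06:30 Mirvik Canton + 6h = 12:30 UTC.
At the standard offset (UTC+01:00), 12:30 UTC + 1h = 13:30 Iros Isles standard time.
Daylight saving runs 9 September 2019 – 3 April 2020; the standard-time date in Iros Isles, April 7, 2020, is outside that window, so Iros Isles is on standard time at UTC+01:00.
12:30 UTC + 1h = 13:30 Iros Isles.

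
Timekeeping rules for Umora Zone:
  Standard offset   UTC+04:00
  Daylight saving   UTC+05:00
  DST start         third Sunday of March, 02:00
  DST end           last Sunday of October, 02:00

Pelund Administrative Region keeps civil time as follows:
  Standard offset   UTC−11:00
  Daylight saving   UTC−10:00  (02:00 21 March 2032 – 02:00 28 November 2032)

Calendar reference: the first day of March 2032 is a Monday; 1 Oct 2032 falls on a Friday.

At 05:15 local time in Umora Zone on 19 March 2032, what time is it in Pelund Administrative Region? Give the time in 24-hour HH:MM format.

14:15

1 March 2032 is a Monday, so the first Sunday is March 7 and the third is March 21.
1 October 2032 is a Friday, so Sundays fall on 3, 10, 17, 24, 31; the last is October 31.
19 March 2032 is outside the daylight-saving period (21 March – 31 October), so Umora Zone is on standard time, UTC+04:00.
05:15 Umora Zone − 4h = 01:15 UTC.
At the standard offset (UTC−11:00), 01:15 UTC − 11h = 14:15 Pelund Administrative Region standard time (rolling into the previous day, 18 March 2032).
The standard-time date in Pelund Administrative Region, 18 March 2032, does not fall between 21 March and 28 November, so daylight saving is not in effect and Pelund Administrative Region is at UTC−11:00.
01:15 UTC − 11h = 14:15 Pelund Administrative Region (rolling into the previous day, 18 March 2032).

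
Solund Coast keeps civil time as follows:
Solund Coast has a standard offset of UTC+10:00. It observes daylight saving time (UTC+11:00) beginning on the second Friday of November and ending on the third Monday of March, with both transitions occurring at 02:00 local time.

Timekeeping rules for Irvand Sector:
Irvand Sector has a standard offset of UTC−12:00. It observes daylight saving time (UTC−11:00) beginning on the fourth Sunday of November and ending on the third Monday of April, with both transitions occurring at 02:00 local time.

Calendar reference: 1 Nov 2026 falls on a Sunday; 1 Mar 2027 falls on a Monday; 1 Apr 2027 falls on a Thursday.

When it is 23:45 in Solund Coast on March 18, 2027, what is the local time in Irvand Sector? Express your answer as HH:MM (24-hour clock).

1 November 2026 is a Sunday, so the first Friday is November 6 and the second is November 13.
1 March 2027 is a Monday, so the first Monday is March 1 and the third is March 15.
March 18, 2027 does not fall between 13 November 2026 and 15 March 2027, so daylight saving is not in effect and Solund Coast is at UTC+10:00.
23:45 Solund Coast − 10h = 13:45 UTC.
1 November 2026 is a Sunday, so the first Sunday is November 1 and the fourth is November 22.
1 April 2027 is a Thursday, so the first Monday is April 5 and the third is April 19.
At the standard offset (UTC−12:00), 13:45 UTC − 12h = 01:45 Irvand Sector standard time.
The standard-time date in Irvand Sector, March 18, 2027, lies within the daylight-saving period (22 November 2026 – 19 April 2027), so Irvand Sector is on daylight time, UTC−11:00.
13:45 UTC − 11h = 02:45 Irvand Sector.

02:45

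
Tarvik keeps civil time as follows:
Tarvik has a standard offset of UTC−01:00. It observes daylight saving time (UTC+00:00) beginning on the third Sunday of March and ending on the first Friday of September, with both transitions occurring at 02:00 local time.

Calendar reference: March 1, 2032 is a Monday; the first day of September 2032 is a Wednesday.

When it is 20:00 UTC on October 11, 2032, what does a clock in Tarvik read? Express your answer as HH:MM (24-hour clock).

19:00

1 March 2032 is a Monday, so the first Sunday is March 7 and the third is March 21.
1 September 2032 is a Wednesday, so the first Friday is September 3.
At the standard offset (UTC−01:00), 20:00 UTC − 1h = 19:00 Tarvik standard time.
The standard-time date in Tarvik, October 11, 2032, is outside the daylight-saving period (21 March – 3 September), so Tarvik is on standard time, UTC−01:00.
20:00 UTC − 1h = 19:00 local.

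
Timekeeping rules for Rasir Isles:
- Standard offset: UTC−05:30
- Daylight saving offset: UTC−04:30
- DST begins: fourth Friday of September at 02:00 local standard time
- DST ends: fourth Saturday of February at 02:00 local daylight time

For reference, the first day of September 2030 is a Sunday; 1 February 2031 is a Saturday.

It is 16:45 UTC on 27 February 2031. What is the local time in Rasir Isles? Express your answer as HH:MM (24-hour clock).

1 September 2030 is a Sunday, so the first Friday is September 6 and the fourth is September 27.
1 February 2031 is a Saturday, so the first Saturday is February 1 and the fourth is February 22.
At the standard offset (UTC−05:30), 16:45 UTC − 5h30m = 11:15 Rasir Isles standard time.
Daylight saving runs 27 September 2030 – 22 February 2031; the standard-time date in Rasir Isles, 27 February 2031, is outside that window, so Rasir Isles is on standard time at UTC−05:30.
16:45 UTC − 5h30m = 11:15 local.

11:15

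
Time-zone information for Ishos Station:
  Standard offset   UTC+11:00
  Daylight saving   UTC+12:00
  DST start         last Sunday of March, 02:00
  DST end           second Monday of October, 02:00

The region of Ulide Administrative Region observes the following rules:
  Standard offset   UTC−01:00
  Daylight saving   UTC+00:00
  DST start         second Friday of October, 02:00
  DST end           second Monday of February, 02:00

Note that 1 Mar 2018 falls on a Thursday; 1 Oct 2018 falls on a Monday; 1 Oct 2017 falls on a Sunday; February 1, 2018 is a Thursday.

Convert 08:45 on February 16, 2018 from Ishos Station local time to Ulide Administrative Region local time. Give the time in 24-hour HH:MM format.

20:45

1 March 2018 is a Thursday, so Sundays fall on 4, 11, 18, 25; the last is March 25.
1 October 2018 is a Monday, so the first Monday is October 1 and the second is October 8.
February 16, 2018 is outside the daylight-saving period (25 March – 8 October), so Ishos Station is on standard time, UTC+11:00.
08:45 Ishos Station − 11h = 21:45 UTC (rolling into the previous day, 15 February 2018).
1 October 2017 is a Sunday, so the first Friday is October 6 and the second is October 13.
1 February 2018 is a Thursday, so the first Monday is February 5 and the second is February 12.
At the standard offset (UTC−01:00), 21:45 UTC − 1h = 20:45 Ulide Administrative Region standard time.
The standard-time date in Ulide Administrative Region, February 15, 2018, does not fall between 13 October 2017 and 12 February 2018, so daylight saving is not in effect and Ulide Administrative Region is at UTC−01:00.
21:45 UTC − 1h = 20:45 Ulide Administrative Region.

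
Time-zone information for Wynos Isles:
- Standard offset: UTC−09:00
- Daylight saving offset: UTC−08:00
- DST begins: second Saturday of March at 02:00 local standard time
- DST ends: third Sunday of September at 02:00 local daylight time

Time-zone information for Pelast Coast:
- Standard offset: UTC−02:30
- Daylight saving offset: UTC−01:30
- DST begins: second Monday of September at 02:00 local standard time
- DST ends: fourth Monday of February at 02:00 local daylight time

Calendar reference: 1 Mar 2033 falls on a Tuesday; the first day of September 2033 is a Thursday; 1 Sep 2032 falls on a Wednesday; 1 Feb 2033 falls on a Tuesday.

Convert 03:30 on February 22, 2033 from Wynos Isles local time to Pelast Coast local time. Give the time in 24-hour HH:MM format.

11:00

1 March 2033 is a Tuesday, so the first Saturday is March 5 and the second is March 12.
1 September 2033 is a Thursday, so the first Sunday is September 4 and the third is September 18.
Daylight saving runs 12 March – 18 September; February 22, 2033 is outside that window, so Wynos Isles is on standard time at UTC−09:00.
03:30 Wynos Isles + 9h = 12:30 UTC.
1 September 2032 is a Wednesday, so the first Monday is September 6 and the second is September 13.
1 February 2033 is a Tuesday, so the first Monday is February 7 and the fourth is February 28.
At the standard offset (UTC−02:30), 12:30 UTC − 2h30m = 10:00 Pelast Coast standard time.
The standard-time date in Pelast Coast, February 22, 2033, lies within the daylight-saving period (13 September 2032 – 28 February 2033), so Pelast Coast is on daylight time, UTC−01:30.
12:30 UTC − 1h30m = 11:00 Pelast Coast.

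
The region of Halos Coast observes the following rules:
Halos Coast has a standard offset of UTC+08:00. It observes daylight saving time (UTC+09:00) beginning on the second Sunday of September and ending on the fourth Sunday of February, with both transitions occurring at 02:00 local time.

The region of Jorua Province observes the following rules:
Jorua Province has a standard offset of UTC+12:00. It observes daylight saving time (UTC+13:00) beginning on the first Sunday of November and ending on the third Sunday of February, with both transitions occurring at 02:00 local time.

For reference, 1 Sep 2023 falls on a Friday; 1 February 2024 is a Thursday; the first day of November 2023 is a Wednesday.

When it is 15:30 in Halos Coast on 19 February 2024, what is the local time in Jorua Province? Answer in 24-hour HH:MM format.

1 September 2023 is a Friday, so the first Sunday is September 3 and the second is September 10.
1 February 2024 is a Thursday, so the first Sunday is February 4 and the fourth is February 25.
19 February 2024 lies within the daylight-saving period (10 September 2023 – 25 February 2024), so Halos Coast is on daylight time, UTC+09:00.
15:30 Halos Coast − 9h = 06:30 UTC.
1 November 2023 is a Wednesday, so the first Sunday is November 5.
1 February 2024 is a Thursday, so the first Sunday is February 4 and the third is February 18.
At the standard offset (UTC+12:00), 06:30 UTC + 12h = 18:30 Jorua Province standard time.
The standard-time date in Jorua Province, 19 February 2024, is outside the daylight-saving period (5 November 2023 – 18 February 2024), so Jorua Province is on standard time, UTC+12:00.
06:30 UTC + 12h = 18:30 Jorua Province.

18:30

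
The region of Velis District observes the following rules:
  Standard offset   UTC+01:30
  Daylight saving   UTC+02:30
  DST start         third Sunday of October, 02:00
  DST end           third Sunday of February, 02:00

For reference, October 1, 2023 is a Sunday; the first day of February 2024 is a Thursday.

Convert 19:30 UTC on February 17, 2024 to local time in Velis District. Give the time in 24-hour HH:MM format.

1 October 2023 is a Sunday, so the first Sunday is October 1 and the third is October 15.
1 February 2024 is a Thursday, so the first Sunday is February 4 and the third is February 18.
At the standard offset (UTC+01:30), 19:30 UTC + 1h30m = 21:00 Velis District standard time.
Daylight saving runs 15 October 2023 – 18 February 2024; the standard-time date in Velis District, February 17, 2024, is inside that window, so Velis District is at UTC+02:30.
19:30 UTC + 2h30m = 22:00 local.

22:00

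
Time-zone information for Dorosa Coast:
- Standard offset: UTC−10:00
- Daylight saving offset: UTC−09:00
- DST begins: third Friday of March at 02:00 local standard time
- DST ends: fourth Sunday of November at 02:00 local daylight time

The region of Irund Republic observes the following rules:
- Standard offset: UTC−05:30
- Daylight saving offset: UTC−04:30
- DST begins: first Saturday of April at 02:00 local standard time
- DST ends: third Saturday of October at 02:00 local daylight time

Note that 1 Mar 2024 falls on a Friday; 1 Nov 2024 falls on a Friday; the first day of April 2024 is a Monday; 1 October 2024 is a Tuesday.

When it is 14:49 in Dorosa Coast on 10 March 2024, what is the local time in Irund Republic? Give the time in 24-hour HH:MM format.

1 March 2024 is a Friday, so the first Friday is March 1 and the third is March 15.
1 November 2024 is a Friday, so the first Sunday is November 3 and the fourth is November 24.
Daylight saving runs 15 March – 24 November; 10 March 2024 is outside that window, so Dorosa Coast is on standard time at UTC−10:00.
14:49 Dorosa Coast + 10h = 00:49 UTC (rolling into the next day, 11 March 2024).
1 April 2024 is a Monday, so the first Saturday is April 6.
1 October 2024 is a Tuesday, so the first Saturday is October 5 and the third is October 19.
At the standard offset (UTC−05:30), 00:49 UTC − 5h30m = 19:19 Irund Republic standard time (rolling into the previous day, 10 March 2024).
The standard-time date in Irund Republic, 10 March 2024, does not fall between 6 April and 19 October, so daylight saving is not in effect and Irund Republic is at UTC−05:30.
00:49 UTC − 5h30m = 19:19 Irund Republic (rolling into the previous day, 10 March 2024).

19:19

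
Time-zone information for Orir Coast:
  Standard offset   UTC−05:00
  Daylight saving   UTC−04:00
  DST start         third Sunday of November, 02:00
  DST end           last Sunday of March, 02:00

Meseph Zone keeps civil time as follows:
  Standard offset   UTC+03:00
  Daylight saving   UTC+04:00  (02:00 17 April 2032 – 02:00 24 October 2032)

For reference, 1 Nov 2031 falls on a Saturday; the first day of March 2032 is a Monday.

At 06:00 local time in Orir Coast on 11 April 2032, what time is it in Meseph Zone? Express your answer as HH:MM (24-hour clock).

14:00

1 November 2031 is a Saturday, so the first Sunday is November 2 and the third is November 16.
1 March 2032 is a Monday, so Sundays fall on 7, 14, 21, 28; the last is March 28.
11 April 2032 does not fall between 16 November 2031 and 28 March 2032, so daylight saving is not in effect and Orir Coast is at UTC−05:00.
06:00 Orir Coast + 5h = 11:00 UTC.
At the standard offset (UTC+03:00), 11:00 UTC + 3h = 14:00 Meseph Zone standard time.
The standard-time date in Meseph Zone, 11 April 2032, is outside the daylight-saving period (17 April – 24 October), so Meseph Zone is on standard time, UTC+03:00.
11:00 UTC + 3h = 14:00 Meseph Zone.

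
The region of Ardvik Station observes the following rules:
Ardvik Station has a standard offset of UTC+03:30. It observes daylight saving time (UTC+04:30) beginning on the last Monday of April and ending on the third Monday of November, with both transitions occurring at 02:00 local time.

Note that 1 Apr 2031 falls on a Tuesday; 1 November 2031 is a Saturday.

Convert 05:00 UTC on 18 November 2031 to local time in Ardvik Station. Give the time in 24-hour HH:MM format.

08:30

1 April 2031 is a Tuesday, so Mondays fall on 7, 14, 21, 28; the last is April 28.
1 November 2031 is a Saturday, so the first Monday is November 3 and the third is November 17.
At the standard offset (UTC+03:30), 05:00 UTC + 3h30m = 08:30 Ardvik Station standard time.
The standard-time date in Ardvik Station, 18 November 2031, does not fall between 28 April and 17 November, so daylight saving is not in effect and Ardvik Station is at UTC+03:30.
05:00 UTC + 3h30m = 08:30 local.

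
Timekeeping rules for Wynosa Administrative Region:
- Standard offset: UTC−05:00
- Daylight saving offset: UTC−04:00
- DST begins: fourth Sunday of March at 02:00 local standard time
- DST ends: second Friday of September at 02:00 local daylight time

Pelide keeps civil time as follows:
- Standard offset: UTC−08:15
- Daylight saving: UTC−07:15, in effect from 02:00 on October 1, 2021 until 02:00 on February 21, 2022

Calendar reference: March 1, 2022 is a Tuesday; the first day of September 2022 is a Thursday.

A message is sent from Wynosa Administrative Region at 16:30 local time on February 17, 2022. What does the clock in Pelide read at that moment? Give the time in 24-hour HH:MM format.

14:15

1 March 2022 is a Tuesday, so the first Sunday is March 6 and the fourth is March 27.
1 September 2022 is a Thursday, so the first Friday is September 2 and the second is September 9.
February 17, 2022 does not fall between 27 March and 9 September, so daylight saving is not in effect and Wynosa Administrative Region is at UTC−05:00.
16:30 Wynosa Administrative Region + 5h = 21:30 UTC.
At the standard offset (UTC−08:15), 21:30 UTC − 8h15m = 13:15 Pelide standard time.
The standard-time date in Pelide, February 17, 2022, falls between 1 October 2021 and 21 February 2022, so daylight saving is in effect and Pelide is at UTC−07:15.
21:30 UTC − 7h15m = 14:15 Pelide.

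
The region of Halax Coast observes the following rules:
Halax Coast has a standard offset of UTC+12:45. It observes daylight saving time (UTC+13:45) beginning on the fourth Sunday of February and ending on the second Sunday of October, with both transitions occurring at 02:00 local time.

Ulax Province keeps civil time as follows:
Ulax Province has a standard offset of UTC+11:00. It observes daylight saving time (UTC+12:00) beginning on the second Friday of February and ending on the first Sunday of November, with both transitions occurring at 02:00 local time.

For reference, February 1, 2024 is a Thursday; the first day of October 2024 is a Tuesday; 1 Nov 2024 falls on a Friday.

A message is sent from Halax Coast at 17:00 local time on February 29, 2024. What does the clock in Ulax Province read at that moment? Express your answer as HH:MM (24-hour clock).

15:15

1 February 2024 is a Thursday, so the first Sunday is February 4 and the fourth is February 25.
1 October 2024 is a Tuesday, so the first Sunday is October 6 and the second is October 13.
Daylight saving runs 25 February – 13 October; February 29, 2024 is inside that window, so Halax Coast is at UTC+13:45.
17:00 Halax Coast − 13h45m = 03:15 UTC.
1 February 2024 is a Thursday, so the first Friday is February 2 and the second is February 9.
1 November 2024 is a Friday, so the first Sunday is November 3.
At the standard offset (UTC+11:00), 03:15 UTC + 11h = 14:15 Ulax Province standard time.
The standard-time date in Ulax Province, February 29, 2024, lies within the daylight-saving period (9 February – 3 November), so Ulax Province is on daylight time, UTC+12:00.
03:15 UTC + 12h = 15:15 Ulax Province.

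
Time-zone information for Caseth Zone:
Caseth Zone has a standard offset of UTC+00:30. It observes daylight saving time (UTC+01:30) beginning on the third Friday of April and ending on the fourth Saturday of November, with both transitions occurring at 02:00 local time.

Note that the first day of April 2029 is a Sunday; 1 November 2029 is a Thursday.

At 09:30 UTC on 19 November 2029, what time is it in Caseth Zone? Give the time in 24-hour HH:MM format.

11:00

1 April 2029 is a Sunday, so the first Friday is April 6 and the third is April 20.
1 November 2029 is a Thursday, so the first Saturday is November 3 and the fourth is November 24.
At the standard offset (UTC+00:30), 09:30 UTC + 0h30m = 10:00 Caseth Zone standard time.
Daylight saving runs 20 April – 24 November; the standard-time date in Caseth Zone, 19 November 2029, is inside that window, so Caseth Zone is at UTC+01:30.
09:30 UTC + 1h30m = 11:00 local.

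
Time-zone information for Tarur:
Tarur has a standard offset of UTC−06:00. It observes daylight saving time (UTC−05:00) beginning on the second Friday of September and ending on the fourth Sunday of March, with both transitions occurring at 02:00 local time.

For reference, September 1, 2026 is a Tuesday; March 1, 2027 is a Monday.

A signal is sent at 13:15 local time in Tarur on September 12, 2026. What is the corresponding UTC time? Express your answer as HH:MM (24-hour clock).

18:15

1 September 2026 is a Tuesday, so the first Friday is September 4 and the second is September 11.
1 March 2027 is a Monday, so the first Sunday is March 7 and the fourth is March 28.
September 12, 2026 falls between 11 September 2026 and 28 March 2027, so daylight saving is in effect and Tarur is at UTC−05:00.
13:15 local + 5h = 18:15 UTC.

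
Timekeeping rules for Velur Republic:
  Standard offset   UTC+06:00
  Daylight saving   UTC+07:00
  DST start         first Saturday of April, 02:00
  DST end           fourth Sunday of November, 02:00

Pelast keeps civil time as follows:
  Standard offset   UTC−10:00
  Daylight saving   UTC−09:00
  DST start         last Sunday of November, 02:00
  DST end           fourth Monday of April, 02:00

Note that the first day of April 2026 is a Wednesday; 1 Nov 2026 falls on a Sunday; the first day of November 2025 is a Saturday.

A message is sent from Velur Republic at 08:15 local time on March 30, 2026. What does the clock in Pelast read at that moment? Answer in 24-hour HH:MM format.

17:15

1 April 2026 is a Wednesday, so the first Saturday is April 4.
1 November 2026 is a Sunday, so the first Sunday is November 1 and the fourth is November 22.
March 30, 2026 does not fall between 4 April and 22 November, so daylight saving is not in effect and Velur Republic is at UTC+06:00.
08:15 Velur Republic − 6h = 02:15 UTC.
1 November 2025 is a Saturday, so Sundays fall on 2, 9, 16, 23, 30; the last is November 30.
1 April 2026 is a Wednesday, so the first Monday is April 6 and the fourth is April 27.
At the standard offset (UTC−10:00), 02:15 UTC − 10h = 16:15 Pelast standard time (rolling into the previous day, 29 March 2026).
The standard-time date in Pelast, March 29, 2026, lies within the daylight-saving period (30 November 2025 – 27 April 2026), so Pelast is on daylight time, UTC−09:00.
02:15 UTC − 9h = 17:15 Pelast (rolling into the previous day, 29 March 2026).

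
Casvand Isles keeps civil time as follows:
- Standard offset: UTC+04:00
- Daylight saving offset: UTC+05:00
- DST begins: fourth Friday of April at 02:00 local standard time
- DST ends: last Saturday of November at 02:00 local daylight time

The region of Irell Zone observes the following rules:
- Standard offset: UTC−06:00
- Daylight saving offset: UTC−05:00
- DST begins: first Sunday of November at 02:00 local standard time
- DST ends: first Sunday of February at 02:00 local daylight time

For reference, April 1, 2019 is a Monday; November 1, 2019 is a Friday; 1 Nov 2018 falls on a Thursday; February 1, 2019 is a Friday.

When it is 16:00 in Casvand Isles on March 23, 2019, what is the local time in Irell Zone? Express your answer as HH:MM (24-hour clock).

06:00

1 April 2019 is a Monday, so the first Friday is April 5 and the fourth is April 26.
1 November 2019 is a Friday, so Saturdays fall on 2, 9, 16, 23, 30; the last is November 30.
Daylight saving runs 26 April – 30 November; March 23, 2019 is outside that window, so Casvand Isles is on standard time at UTC+04:00.
16:00 Casvand Isles − 4h = 12:00 UTC.
1 November 2018 is a Thursday, so the first Sunday is November 4.
1 February 2019 is a Friday, so the first Sunday is February 3.
At the standard offset (UTC−06:00), 12:00 UTC − 6h = 06:00 Irell Zone standard time.
The standard-time date in Irell Zone, March 23, 2019, does not fall between 4 November 2018 and 3 February 2019, so daylight saving is not in effect and Irell Zone is at UTC−06:00.
12:00 UTC − 6h = 06:00 Irell Zone.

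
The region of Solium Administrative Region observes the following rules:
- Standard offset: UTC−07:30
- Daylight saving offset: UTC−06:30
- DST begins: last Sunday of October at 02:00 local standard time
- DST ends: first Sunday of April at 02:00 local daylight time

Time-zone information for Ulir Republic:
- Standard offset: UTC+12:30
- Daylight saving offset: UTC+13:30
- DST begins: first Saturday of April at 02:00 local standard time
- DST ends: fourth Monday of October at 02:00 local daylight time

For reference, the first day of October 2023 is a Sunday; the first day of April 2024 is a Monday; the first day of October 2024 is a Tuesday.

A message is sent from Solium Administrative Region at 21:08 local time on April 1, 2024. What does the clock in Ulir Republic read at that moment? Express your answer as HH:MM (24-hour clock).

1 October 2023 is a Sunday, so Sundays fall on 1, 8, 15, 22, 29; the last is October 29.
1 April 2024 is a Monday, so the first Sunday is April 7.
April 1, 2024 falls between 29 October 2023 and 7 April 2024, so daylight saving is in effect and Solium Administrative Region is at UTC−06:30.
21:08 Solium Administrative Region + 6h30m = 03:38 UTC (rolling into the next day, 2 April 2024).
1 April 2024 is a Monday, so the first Saturday is April 6.
1 October 2024 is a Tuesday, so the first Monday is October 7 and the fourth is October 28.
At the standard offset (UTC+12:30), 03:38 UTC + 12h30m = 16:08 Ulir Republic standard time.
The standard-time date in Ulir Republic, April 2, 2024, is outside the daylight-saving period (6 April – 28 October), so Ulir Republic is on standard time, UTC+12:30.
03:38 UTC + 12h30m = 16:08 Ulir Republic.

16:08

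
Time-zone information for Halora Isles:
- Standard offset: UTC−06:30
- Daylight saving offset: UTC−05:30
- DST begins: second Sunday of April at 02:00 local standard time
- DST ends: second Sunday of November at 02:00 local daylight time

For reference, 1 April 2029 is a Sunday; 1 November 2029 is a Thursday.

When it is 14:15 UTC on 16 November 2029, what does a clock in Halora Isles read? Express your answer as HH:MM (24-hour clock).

07:45

1 April 2029 is a Sunday, so the first Sunday is April 1 and the second is April 8.
1 November 2029 is a Thursday, so the first Sunday is November 4 and the second is November 11.
At the standard offset (UTC−06:30), 14:15 UTC − 6h30m = 07:45 Halora Isles standard time.
The standard-time date in Halora Isles, 16 November 2029, does not fall between 8 April and 11 November, so daylight saving is not in effect and Halora Isles is at UTC−06:30.
14:15 UTC − 6h30m = 07:45 local.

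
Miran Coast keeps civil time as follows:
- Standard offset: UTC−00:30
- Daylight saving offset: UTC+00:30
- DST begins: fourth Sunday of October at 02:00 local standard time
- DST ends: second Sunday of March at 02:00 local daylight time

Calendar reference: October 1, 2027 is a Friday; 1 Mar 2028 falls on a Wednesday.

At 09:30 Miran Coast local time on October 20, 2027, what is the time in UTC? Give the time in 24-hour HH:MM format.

1 October 2027 is a Friday, so the first Sunday is October 3 and the fourth is October 24.
1 March 2028 is a Wednesday, so the first Sunday is March 5 and the second is March 12.
October 20, 2027 is outside the daylight-saving period (24 October 2027 – 12 March 2028), so Miran Coast is on standard time, UTC−00:30.
09:30 local + 0h30m = 10:00 UTC.

10:00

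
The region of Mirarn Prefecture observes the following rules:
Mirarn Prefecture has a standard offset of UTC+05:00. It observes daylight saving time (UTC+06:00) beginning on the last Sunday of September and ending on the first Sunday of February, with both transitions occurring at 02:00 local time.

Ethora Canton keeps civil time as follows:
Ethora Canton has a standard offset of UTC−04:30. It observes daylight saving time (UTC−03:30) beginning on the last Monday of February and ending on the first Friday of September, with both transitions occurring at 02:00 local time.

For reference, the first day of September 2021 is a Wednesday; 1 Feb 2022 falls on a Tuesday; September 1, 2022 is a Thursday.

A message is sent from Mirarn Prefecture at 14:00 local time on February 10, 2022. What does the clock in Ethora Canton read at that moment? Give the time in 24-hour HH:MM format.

1 September 2021 is a Wednesday, so Sundays fall on 5, 12, 19, 26; the last is September 26.
1 February 2022 is a Tuesday, so the first Sunday is February 6.
February 10, 2022 does not fall between 26 September 2021 and 6 February 2022, so daylight saving is not in effect and Mirarn Prefecture is at UTC+05:00.
14:00 Mirarn Prefecture − 5h = 09:00 UTC.
1 February 2022 is a Tuesday, so Mondays fall on 7, 14, 21, 28; the last is February 28.
1 September 2022 is a Thursday, so the first Friday is September 2.
At the standard offset (UTC−04:30), 09:00 UTC − 4h30m = 04:30 Ethora Canton standard time.
The standard-time date in Ethora Canton, February 10, 2022, is outside the daylight-saving period (28 February – 2 September), so Ethora Canton is on standard time, UTC−04:30.
09:00 UTC − 4h30m = 04:30 Ethora Canton.

04:30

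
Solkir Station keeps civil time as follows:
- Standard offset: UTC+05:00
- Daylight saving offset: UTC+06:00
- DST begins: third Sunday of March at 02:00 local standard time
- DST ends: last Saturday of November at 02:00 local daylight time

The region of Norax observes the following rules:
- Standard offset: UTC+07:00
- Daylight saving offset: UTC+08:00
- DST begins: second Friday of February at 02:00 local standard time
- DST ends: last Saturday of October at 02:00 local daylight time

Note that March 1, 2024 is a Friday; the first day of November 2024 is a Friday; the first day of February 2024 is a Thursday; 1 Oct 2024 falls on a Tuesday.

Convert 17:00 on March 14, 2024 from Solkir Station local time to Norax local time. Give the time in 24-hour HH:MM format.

20:00

1 March 2024 is a Friday, so the first Sunday is March 3 and the third is March 17.
1 November 2024 is a Friday, so Saturdays fall on 2, 9, 16, 23, 30; the last is November 30.
March 14, 2024 does not fall between 17 March and 30 November, so daylight saving is not in effect and Solkir Station is at UTC+05:00.
17:00 Solkir Station − 5h = 12:00 UTC.
1 February 2024 is a Thursday, so the first Friday is February 2 and the second is February 9.
1 October 2024 is a Tuesday, so Saturdays fall on 5, 12, 19, 26; the last is October 26.
At the standard offset (UTC+07:00), 12:00 UTC + 7h = 19:00 Norax standard time.
The standard-time date in Norax, March 14, 2024, falls between 9 February and 26 October, so daylight saving is in effect and Norax is at UTC+08:00.
12:00 UTC + 8h = 20:00 Norax.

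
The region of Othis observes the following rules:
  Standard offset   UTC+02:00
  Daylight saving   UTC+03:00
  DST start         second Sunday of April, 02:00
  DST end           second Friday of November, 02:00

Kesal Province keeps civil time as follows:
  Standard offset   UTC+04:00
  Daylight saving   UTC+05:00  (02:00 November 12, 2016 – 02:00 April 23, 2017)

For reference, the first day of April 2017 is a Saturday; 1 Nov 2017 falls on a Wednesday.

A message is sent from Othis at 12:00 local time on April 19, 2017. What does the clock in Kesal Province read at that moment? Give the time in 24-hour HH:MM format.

14:00

1 April 2017 is a Saturday, so the first Sunday is April 2 and the second is April 9.
1 November 2017 is a Wednesday, so the first Friday is November 3 and the second is November 10.
April 19, 2017 falls between 9 April and 10 November, so daylight saving is in effect and Othis is at UTC+03:00.
12:00 Othis − 3h = 09:00 UTC.
At the standard offset (UTC+04:00), 09:00 UTC + 4h = 13:00 Kesal Province standard time.
The standard-time date in Kesal Province, April 19, 2017, falls between 12 November 2016 and 23 April 2017, so daylight saving is in effect and Kesal Province is at UTC+05:00.
09:00 UTC + 5h = 14:00 Kesal Province.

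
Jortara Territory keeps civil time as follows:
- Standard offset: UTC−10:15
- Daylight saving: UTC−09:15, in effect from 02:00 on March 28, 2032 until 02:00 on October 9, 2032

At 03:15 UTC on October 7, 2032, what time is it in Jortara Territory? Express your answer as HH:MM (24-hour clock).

18:00

At the standard offset (UTC−10:15), 03:15 UTC − 10h15m = 17:00 Jortara Territory standard time (rolling into the previous day, 6 October 2032).
Daylight saving runs 28 March – 9 October; the standard-time date in Jortara Territory, October 6, 2032, is inside that window, so Jortara Territory is at UTC−09:15.
03:15 UTC − 9h15m = 18:00 local (rolling into the previous day, 6 October 2032).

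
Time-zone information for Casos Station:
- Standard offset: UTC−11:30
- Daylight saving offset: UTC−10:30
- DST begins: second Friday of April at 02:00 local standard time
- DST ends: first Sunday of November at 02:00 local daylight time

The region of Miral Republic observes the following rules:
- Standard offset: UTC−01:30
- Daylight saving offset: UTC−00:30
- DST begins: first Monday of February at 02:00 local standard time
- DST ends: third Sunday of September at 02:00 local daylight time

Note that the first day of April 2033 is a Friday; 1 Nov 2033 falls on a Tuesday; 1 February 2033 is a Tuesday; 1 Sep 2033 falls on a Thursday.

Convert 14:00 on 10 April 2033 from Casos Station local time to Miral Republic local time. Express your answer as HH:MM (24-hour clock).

00:00

1 April 2033 is a Friday, so the first Friday is April 1 and the second is April 8.
1 November 2033 is a Tuesday, so the first Sunday is November 6.
Daylight saving runs 8 April – 6 November; 10 April 2033 is inside that window, so Casos Station is at UTC−10:30.
14:00 Casos Station + 10h30m = 00:30 UTC (rolling into the next day, 11 April 2033).
1 February 2033 is a Tuesday, so the first Monday is February 7.
1 September 2033 is a Thursday, so the first Sunday is September 4 and the third is September 18.
At the standard offset (UTC−01:30), 00:30 UTC − 1h30m = 23:00 Miral Republic standard time (rolling into the previous day, 10 April 2033).
The standard-time date in Miral Republic, 10 April 2033, lies within the daylight-saving period (7 February – 18 September), so Miral Republic is on daylight time, UTC−00:30.
00:30 UTC − 0h30m = 00:00 Miral Republic.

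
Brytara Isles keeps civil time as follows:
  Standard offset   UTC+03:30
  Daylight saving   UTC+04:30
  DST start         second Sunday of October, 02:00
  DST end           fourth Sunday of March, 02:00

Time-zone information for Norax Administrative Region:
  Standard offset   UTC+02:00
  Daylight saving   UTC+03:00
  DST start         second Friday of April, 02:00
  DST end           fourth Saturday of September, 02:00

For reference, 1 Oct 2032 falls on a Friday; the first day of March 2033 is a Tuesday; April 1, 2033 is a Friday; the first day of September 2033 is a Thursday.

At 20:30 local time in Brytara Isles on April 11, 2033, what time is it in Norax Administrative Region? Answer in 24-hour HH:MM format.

1 October 2032 is a Friday, so the first Sunday is October 3 and the second is October 10.
1 March 2033 is a Tuesday, so the first Sunday is March 6 and the fourth is March 27.
Daylight saving runs 10 October 2032 – 27 March 2033; April 11, 2033 is outside that window, so Brytara Isles is on standard time at UTC+03:30.
20:30 Brytara Isles − 3h30m = 17:00 UTC.
1 April 2033 is a Friday, so the first Friday is April 1 and the second is April 8.
1 September 2033 is a Thursday, so the first Saturday is September 3 and the fourth is September 24.
At the standard offset (UTC+02:00), 17:00 UTC + 2h = 19:00 Norax Administrative Region standard time.
Daylight saving runs 8 April – 24 September; the standard-time date in Norax Administrative Region, April 11, 2033, is inside that window, so Norax Administrative Region is at UTC+03:00.
17:00 UTC + 3h = 20:00 Norax Administrative Region.

20:00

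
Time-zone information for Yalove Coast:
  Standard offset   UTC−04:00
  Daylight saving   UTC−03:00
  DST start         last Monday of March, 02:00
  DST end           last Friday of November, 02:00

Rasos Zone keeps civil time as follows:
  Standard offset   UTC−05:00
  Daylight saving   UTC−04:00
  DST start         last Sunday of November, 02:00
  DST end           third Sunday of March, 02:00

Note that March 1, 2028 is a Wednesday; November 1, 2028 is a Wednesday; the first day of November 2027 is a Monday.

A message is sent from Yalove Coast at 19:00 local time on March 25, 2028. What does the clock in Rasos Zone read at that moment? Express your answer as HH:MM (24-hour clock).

1 March 2028 is a Wednesday, so Mondays fall on 6, 13, 20, 27; the last is March 27.
1 November 2028 is a Wednesday, so Fridays fall on 3, 10, 17, 24; the last is November 24.
March 25, 2028 does not fall between 27 March and 24 November, so daylight saving is not in effect and Yalove Coast is at UTC−04:00.
19:00 Yalove Coast + 4h = 23:00 UTC.
1 November 2027 is a Monday, so Sundays fall on 7, 14, 21, 28; the last is November 28.
1 March 2028 is a Wednesday, so the first Sunday is March 5 and the third is March 19.
At the standard offset (UTC−05:00), 23:00 UTC − 5h = 18:00 Rasos Zone standard time.
Daylight saving runs 28 November 2027 – 19 March 2028; the standard-time date in Rasos Zone, March 25, 2028, is outside that window, so Rasos Zone is on standard time at UTC−05:00.
23:00 UTC − 5h = 18:00 Rasos Zone.

18:00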